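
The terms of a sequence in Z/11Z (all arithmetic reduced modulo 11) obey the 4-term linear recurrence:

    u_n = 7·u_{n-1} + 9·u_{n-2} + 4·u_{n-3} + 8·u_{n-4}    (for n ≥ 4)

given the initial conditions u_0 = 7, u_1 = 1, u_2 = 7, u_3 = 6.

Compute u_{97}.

u_4 = 7·6 + 9·7 + 4·1 + 8·7 = 0
u_5 = 7·0 + 9·6 + 4·7 + 8·1 = 2
u_6 = 7·2 + 9·0 + 4·6 + 8·7 = 6
u_7 = 7·6 + 9·2 + 4·0 + 8·6 = 9
u_8 = 7·9 + 9·6 + 4·2 + 8·0 = 4
u_9 = 7·4 + 9·9 + 4·6 + 8·2 = 6
u_10 = 7·6 + 9·4 + 4·9 + 8·6 = 8
u_11 = 7·8 + 9·6 + 4·4 + 8·9 = 0
u_12 = 7·0 + 9·8 + 4·6 + 8·4 = 7
u_13 = 7·7 + 9·0 + 4·8 + 8·6 = 8
u_14 = 7·8 + 9·7 + 4·0 + 8·8 = 7
u_15 = 7·7 + 9·8 + 4·7 + 8·0 = 6
u_16 = 7·6 + 9·7 + 4·8 + 8·7 = 6
u_17 = 7·6 + 9·6 + 4·7 + 8·8 = 1
u_18 = 7·1 + 9·6 + 4·6 + 8·7 = 9
u_19 = 7·9 + 9·1 + 4·6 + 8·6 = 1
u_20 = 7·1 + 9·9 + 4·1 + 8·6 = 8
u_21 = 7·8 + 9·1 + 4·9 + 8·1 = 10
u_22 = 7·10 + 9·8 + 4·1 + 8·9 = 9
u_23 = 7·9 + 9·10 + 4·8 + 8·1 = 6
u_24 = 7·6 + 9·9 + 4·10 + 8·8 = 7
u_25 = 7·7 + 9·6 + 4·9 + 8·10 = 10
u_26 = 7·10 + 9·7 + 4·6 + 8·9 = 9
u_27 = 7·9 + 9·10 + 4·7 + 8·6 = 9
u_28 = 7·9 + 9·9 + 4·10 + 8·7 = 9
u_29 = 7·9 + 9·9 + 4·9 + 8·10 = 7
u_30 = 7·7 + 9·9 + 4·9 + 8·9 = 7
u_31 = 7·7 + 9·7 + 4·9 + 8·9 = 0
u_32 = 7·0 + 9·7 + 4·7 + 8·9 = 9
u_33 = 7·9 + 9·0 + 4·7 + 8·7 = 4
u_34 = 7·4 + 9·9 + 4·0 + 8·7 = 0
u_35 = 7·0 + 9·4 + 4·9 + 8·0 = 6
u_36 = 7·6 + 9·0 + 4·4 + 8·9 = 9
u_37 = 7·9 + 9·6 + 4·0 + 8·4 = 6
u_38 = 7·6 + 9·9 + 4·6 + 8·0 = 4
u_39 = 7·4 + 9·6 + 4·9 + 8·6 = 1
u_40 = 7·1 + 9·4 + 4·6 + 8·9 = 7
u_41 = 7·7 + 9·1 + 4·4 + 8·6 = 1
u_42 = 7·1 + 9·7 + 4·1 + 8·4 = 7
u_43 = 7·7 + 9·1 + 4·7 + 8·1 = 6
(u_40, u_41, u_42, u_43) = (7, 1, 7, 6) = (u_0, u_1, u_2, u_3), so the sequence has period 40.
97 ≡ 17 (mod 40), hence u_97 = u_17 = 1.

1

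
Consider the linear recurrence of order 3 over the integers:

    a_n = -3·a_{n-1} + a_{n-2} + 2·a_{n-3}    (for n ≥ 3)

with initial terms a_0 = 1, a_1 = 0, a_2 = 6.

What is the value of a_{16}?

a_3 = -3·6 + 1·0 + 2·1 = -16
a_4 = -3·-16 + 1·6 + 2·0 = 54
a_5 = -3·54 + 1·-16 + 2·6 = -166
a_6 = -3·-166 + 1·54 + 2·-16 = 520
a_7 = -3·520 + 1·-166 + 2·54 = -1618
a_8 = -3·-1618 + 1·520 + 2·-166 = 5042
a_9 = -3·5042 + 1·-1618 + 2·520 = -15704
a_10 = -3·-15704 + 1·5042 + 2·-1618 = 48918
a_11 = -3·48918 + 1·-15704 + 2·5042 = -152374
a_12 = -3·-152374 + 1·48918 + 2·-15704 = 474632
a_13 = -3·474632 + 1·-152374 + 2·48918 = -1478434
a_14 = -3·-1478434 + 1·474632 + 2·-152374 = 4605186
a_15 = -3·4605186 + 1·-1478434 + 2·474632 = -14344728
a_16 = -3·-14344728 + 1·4605186 + 2·-1478434 = 44682502

44682502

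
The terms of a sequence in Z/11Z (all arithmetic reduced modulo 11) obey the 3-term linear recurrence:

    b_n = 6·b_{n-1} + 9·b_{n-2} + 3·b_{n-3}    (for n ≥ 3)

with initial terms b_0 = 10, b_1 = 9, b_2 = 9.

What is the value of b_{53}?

b_3 = 6·9 + 9·9 + 3·10 = 0
b_4 = 6·0 + 9·9 + 3·9 = 9
b_5 = 6·9 + 9·0 + 3·9 = 4
b_6 = 6·4 + 9·9 + 3·0 = 6
b_7 = 6·6 + 9·4 + 3·9 = 0
b_8 = 6·0 + 9·6 + 3·4 = 0
b_9 = 6·0 + 9·0 + 3·6 = 7
b_10 = 6·7 + 9·0 + 3·0 = 9
b_11 = 6·9 + 9·7 + 3·0 = 7
b_12 = 6·7 + 9·9 + 3·7 = 1
b_13 = 6·1 + 9·7 + 3·9 = 8
b_14 = 6·8 + 9·1 + 3·7 = 1
b_15 = 6·1 + 9·8 + 3·1 = 4
b_16 = 6·4 + 9·1 + 3·8 = 2
b_17 = 6·2 + 9·4 + 3·1 = 7
b_18 = 6·7 + 9·2 + 3·4 = 6
b_19 = 6·6 + 9·7 + 3·2 = 6
b_20 = 6·6 + 9·6 + 3·7 = 1
b_21 = 6·1 + 9·6 + 3·6 = 1
b_22 = 6·1 + 9·1 + 3·6 = 0
b_23 = 6·0 + 9·1 + 3·1 = 1
b_24 = 6·1 + 9·0 + 3·1 = 9
b_25 = 6·9 + 9·1 + 3·0 = 8
b_26 = 6·8 + 9·9 + 3·1 = 0
b_27 = 6·0 + 9·8 + 3·9 = 0
b_28 = 6·0 + 9·0 + 3·8 = 2
b_29 = 6·2 + 9·0 + 3·0 = 1
b_30 = 6·1 + 9·2 + 3·0 = 2
b_31 = 6·2 + 9·1 + 3·2 = 5
b_32 = 6·5 + 9·2 + 3·1 = 7
b_33 = 6·7 + 9·5 + 3·2 = 5
b_34 = 6·5 + 9·7 + 3·5 = 9
b_35 = 6·9 + 9·5 + 3·7 = 10
b_36 = 6·10 + 9·9 + 3·5 = 2
b_37 = 6·2 + 9·10 + 3·9 = 8
b_38 = 6·8 + 9·2 + 3·10 = 8
b_39 = 6·8 + 9·8 + 3·2 = 5
b_40 = 6·5 + 9·8 + 3·8 = 5
b_41 = 6·5 + 9·5 + 3·8 = 0
b_42 = 6·0 + 9·5 + 3·5 = 5
b_43 = 6·5 + 9·0 + 3·5 = 1
b_44 = 6·1 + 9·5 + 3·0 = 7
b_45 = 6·7 + 9·1 + 3·5 = 0
b_46 = 6·0 + 9·7 + 3·1 = 0
b_47 = 6·0 + 9·0 + 3·7 = 10
b_48 = 6·10 + 9·0 + 3·0 = 5
b_49 = 6·5 + 9·10 + 3·0 = 10
b_50 = 6·10 + 9·5 + 3·10 = 3
b_51 = 6·3 + 9·10 + 3·5 = 2
b_52 = 6·2 + 9·3 + 3·10 = 3
b_53 = 6·3 + 9·2 + 3·3 = 1

1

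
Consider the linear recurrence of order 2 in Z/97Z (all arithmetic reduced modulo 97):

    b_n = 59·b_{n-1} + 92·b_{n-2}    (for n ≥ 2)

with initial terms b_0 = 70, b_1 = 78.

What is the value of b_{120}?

b_2 = 59·78 + 92·70 = 81
b_3 = 59·81 + 92·78 = 24
b_4 = 59·24 + 92·81 = 41
b_5 = 59·41 + 92·24 = 68
b_6 = 59·68 + 92·41 = 24
b_7 = 59·24 + 92·68 = 9
b_8 = 59·9 + 92·24 = 23
b_9 = 59·23 + 92·9 = 51
b_10 = 59·51 + 92·23 = 81
b_11 = 59·81 + 92·51 = 62
b_12 = 59·62 + 92·81 = 52
b_13 = 59·52 + 92·62 = 42
b_14 = 59·42 + 92·52 = 84
b_15 = 59·84 + 92·42 = 90
b_16 = 59·90 + 92·84 = 40
b_17 = 59·40 + 92·90 = 67
b_18 = 59·67 + 92·40 = 67
b_19 = 59·67 + 92·67 = 29
b_20 = 59·29 + 92·67 = 18
b_21 = 59·18 + 92·29 = 44
b_22 = 59·44 + 92·18 = 81
b_23 = 59·81 + 92·44 = 0
b_24 = 59·0 + 92·81 = 80
b_25 = 59·80 + 92·0 = 64
b_26 = 59·64 + 92·80 = 78
b_27 = 59·78 + 92·64 = 14
b_28 = 59·14 + 92·78 = 48
b_29 = 59·48 + 92·14 = 46
b_30 = 59·46 + 92·48 = 49
b_31 = 59·49 + 92·46 = 42
b_32 = 59·42 + 92·49 = 2
b_33 = 59·2 + 92·42 = 5
b_34 = 59·5 + 92·2 = 91
b_35 = 59·91 + 92·5 = 9
b_36 = 59·9 + 92·91 = 76
b_37 = 59·76 + 92·9 = 74
b_38 = 59·74 + 92·76 = 9
b_39 = 59·9 + 92·74 = 64
b_40 = 59·64 + 92·9 = 45
b_41 = 59·45 + 92·64 = 7
b_42 = 59·7 + 92·45 = 91
b_43 = 59·91 + 92·7 = 96
b_44 = 59·96 + 92·91 = 68
b_45 = 59·68 + 92·96 = 40
b_46 = 59·40 + 92·68 = 80
b_47 = 59·80 + 92·40 = 58
b_48 = 59·58 + 92·80 = 15
b_49 = 59·15 + 92·58 = 13
b_50 = 59·13 + 92·15 = 13
b_51 = 59·13 + 92·13 = 23
b_52 = 59·23 + 92·13 = 31
b_53 = 59·31 + 92·23 = 65
b_54 = 59·65 + 92·31 = 91
b_55 = 59·91 + 92·65 = 0
b_56 = 59·0 + 92·91 = 30
b_57 = 59·30 + 92·0 = 24
b_58 = 59·24 + 92·30 = 5
b_59 = 59·5 + 92·24 = 78
b_60 = 59·78 + 92·5 = 18
b_61 = 59·18 + 92·78 = 90
b_62 = 59·90 + 92·18 = 79
b_63 = 59·79 + 92·90 = 40
b_64 = 59·40 + 92·79 = 25
b_65 = 59·25 + 92·40 = 14
b_66 = 59·14 + 92·25 = 22
b_67 = 59·22 + 92·14 = 64
b_68 = 59·64 + 92·22 = 77
b_69 = 59·77 + 92·64 = 52
b_70 = 59·52 + 92·77 = 64
b_71 = 59·64 + 92·52 = 24
b_72 = 59·24 + 92·64 = 29
b_73 = 59·29 + 92·24 = 39
b_74 = 59·39 + 92·29 = 22
b_75 = 59·22 + 92·39 = 36
b_76 = 59·36 + 92·22 = 74
b_77 = 59·74 + 92·36 = 15
b_78 = 59·15 + 92·74 = 30
b_79 = 59·30 + 92·15 = 46
b_80 = 59·46 + 92·30 = 42
b_81 = 59·42 + 92·46 = 17
b_82 = 59·17 + 92·42 = 17
b_83 = 59·17 + 92·17 = 45
b_84 = 59·45 + 92·17 = 48
b_85 = 59·48 + 92·45 = 85
b_86 = 59·85 + 92·48 = 22
b_87 = 59·22 + 92·85 = 0
b_88 = 59·0 + 92·22 = 84
b_89 = 59·84 + 92·0 = 9
b_90 = 59·9 + 92·84 = 14
b_91 = 59·14 + 92·9 = 5
b_92 = 59·5 + 92·14 = 31
b_93 = 59·31 + 92·5 = 58
b_94 = 59·58 + 92·31 = 66
b_95 = 59·66 + 92·58 = 15
b_96 = 59·15 + 92·66 = 70
b_97 = 59·70 + 92·15 = 78
b_98 = 59·78 + 92·70 = 81
b_99 = 59·81 + 92·78 = 24
b_100 = 59·24 + 92·81 = 41
b_101 = 59·41 + 92·24 = 68
b_102 = 59·68 + 92·41 = 24
b_103 = 59·24 + 92·68 = 9
b_104 = 59·9 + 92·24 = 23
b_105 = 59·23 + 92·9 = 51
b_106 = 59·51 + 92·23 = 81
b_107 = 59·81 + 92·51 = 62
b_108 = 59·62 + 92·81 = 52
b_109 = 59·52 + 92·62 = 42
b_110 = 59·42 + 92·52 = 84
b_111 = 59·84 + 92·42 = 90
b_112 = 59·90 + 92·84 = 40
b_113 = 59·40 + 92·90 = 67
b_114 = 59·67 + 92·40 = 67
b_115 = 59·67 + 92·67 = 29
b_116 = 59·29 + 92·67 = 18
b_117 = 59·18 + 92·29 = 44
b_118 = 59·44 + 92·18 = 81
b_119 = 59·81 + 92·44 = 0
b_120 = 59·0 + 92·81 = 80

80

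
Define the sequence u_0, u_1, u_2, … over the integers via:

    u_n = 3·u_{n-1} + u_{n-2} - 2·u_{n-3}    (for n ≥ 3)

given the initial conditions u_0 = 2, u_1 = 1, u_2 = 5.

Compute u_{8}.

3605

u_3 = 3·5 + 1·1 + -2·2 = 12
u_4 = 3·12 + 1·5 + -2·1 = 39
u_5 = 3·39 + 1·12 + -2·5 = 119
u_6 = 3·119 + 1·39 + -2·12 = 372
u_7 = 3·372 + 1·119 + -2·39 = 1157
u_8 = 3·1157 + 1·372 + -2·119 = 3605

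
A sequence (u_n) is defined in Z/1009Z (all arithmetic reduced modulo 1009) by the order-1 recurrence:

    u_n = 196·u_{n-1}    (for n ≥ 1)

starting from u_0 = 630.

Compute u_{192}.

u_1 = 196·630 = 382
u_2 = 196·382 = 206
u_3 = 196·206 = 16
u_4 = 196·16 = 109
u_5 = 196·109 = 175
u_6 = 196·175 = 1003
u_7 = 196·1003 = 842
u_8 = 196·842 = 565
u_9 = 196·565 = 759
u_10 = 196·759 = 441
u_11 = 196·441 = 671
u_12 = 196·671 = 346
u_13 = 196·346 = 213
u_14 = 196·213 = 379
u_15 = 196·379 = 627
u_16 = 196·627 = 803
u_17 = 196·803 = 993
u_18 = 196·993 = 900
u_19 = 196·900 = 834
u_20 = 196·834 = 6
u_21 = 196·6 = 167
u_22 = 196·167 = 444
u_23 = 196·444 = 250
u_24 = 196·250 = 568
u_25 = 196·568 = 338
u_26 = 196·338 = 663
u_27 = 196·663 = 796
u_28 = 196·796 = 630
(u_28) = (630) = (u_0), so the sequence has period 28.
192 ≡ 24 (mod 28), hence u_192 = u_24 = 568.

568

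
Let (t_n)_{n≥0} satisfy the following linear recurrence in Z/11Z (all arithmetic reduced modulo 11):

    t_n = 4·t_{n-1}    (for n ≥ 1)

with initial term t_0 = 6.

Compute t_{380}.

6

t_1 = 4·6 = 2
t_2 = 4·2 = 8
t_3 = 4·8 = 10
t_4 = 4·10 = 7
t_5 = 4·7 = 6
(t_5) = (6) = (t_0), so the sequence has period 5.
380 ≡ 0 (mod 5), hence t_380 = t_0 = 6.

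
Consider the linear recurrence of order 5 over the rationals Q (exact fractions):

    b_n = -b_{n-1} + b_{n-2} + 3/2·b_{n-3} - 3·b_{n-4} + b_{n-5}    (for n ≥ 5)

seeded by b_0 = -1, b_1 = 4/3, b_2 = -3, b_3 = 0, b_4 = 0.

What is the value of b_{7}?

b_5 = -1·0 + 1·0 + 3/2·-3 + -3·4/3 + 1·-1 = -19/2
b_6 = -1·-19/2 + 1·0 + 3/2·0 + -3·-3 + 1·4/3 = 119/6
b_7 = -1·119/6 + 1·-19/2 + 3/2·0 + -3·0 + 1·-3 = -97/3

-97/3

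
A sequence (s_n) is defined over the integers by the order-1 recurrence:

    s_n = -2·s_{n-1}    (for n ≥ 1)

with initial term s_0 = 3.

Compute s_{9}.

-1536

s_1 = -2·3 = -6
s_2 = -2·-6 = 12
s_3 = -2·12 = -24
s_4 = -2·-24 = 48
s_5 = -2·48 = -96
s_6 = -2·-96 = 192
s_7 = -2·192 = -384
s_8 = -2·-384 = 768
s_9 = -2·768 = -1536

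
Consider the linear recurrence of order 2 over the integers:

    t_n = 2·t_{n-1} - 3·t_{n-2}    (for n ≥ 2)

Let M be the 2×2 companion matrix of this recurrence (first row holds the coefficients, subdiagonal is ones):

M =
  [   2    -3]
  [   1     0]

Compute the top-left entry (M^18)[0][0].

-15503

(M^18)[0][0] is the top entry after applying M 18 times to the unit state (1, 0). Equivalently it is h_{19} for the auxiliary sequence (h_n) obeying the same recurrence with h_1 = 1 and h_i = 0 for 0 ≤ i < 1:
h_2 = 2·1 + -3·0 = 2
h_3 = 2·2 + -3·1 = 1
h_4 = 2·1 + -3·2 = -4
h_5 = 2·-4 + -3·1 = -11
h_6 = 2·-11 + -3·-4 = -10
h_7 = 2·-10 + -3·-11 = 13
h_8 = 2·13 + -3·-10 = 56
h_9 = 2·56 + -3·13 = 73
h_10 = 2·73 + -3·56 = -22
h_11 = 2·-22 + -3·73 = -263
h_12 = 2·-263 + -3·-22 = -460
h_13 = 2·-460 + -3·-263 = -131
h_14 = 2·-131 + -3·-460 = 1118
h_15 = 2·1118 + -3·-131 = 2629
h_16 = 2·2629 + -3·1118 = 1904
h_17 = 2·1904 + -3·2629 = -4079
h_18 = 2·-4079 + -3·1904 = -13870
h_19 = 2·-13870 + -3·-4079 = -15503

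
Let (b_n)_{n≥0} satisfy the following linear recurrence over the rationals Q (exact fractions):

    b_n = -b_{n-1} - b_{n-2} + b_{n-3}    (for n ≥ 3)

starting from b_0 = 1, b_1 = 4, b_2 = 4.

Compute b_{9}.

-40

b_3 = -1·4 + -1·4 + 1·1 = -7
b_4 = -1·-7 + -1·4 + 1·4 = 7
b_5 = -1·7 + -1·-7 + 1·4 = 4
b_6 = -1·4 + -1·7 + 1·-7 = -18
b_7 = -1·-18 + -1·4 + 1·7 = 21
b_8 = -1·21 + -1·-18 + 1·4 = 1
b_9 = -1·1 + -1·21 + 1·-18 = -40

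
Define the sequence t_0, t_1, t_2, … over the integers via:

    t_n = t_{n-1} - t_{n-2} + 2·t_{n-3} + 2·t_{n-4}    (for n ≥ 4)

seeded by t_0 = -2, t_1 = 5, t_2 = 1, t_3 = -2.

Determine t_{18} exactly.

3532

t_4 = 1·-2 + -1·1 + 2·5 + 2·-2 = 3
t_5 = 1·3 + -1·-2 + 2·1 + 2·5 = 17
t_6 = 1·17 + -1·3 + 2·-2 + 2·1 = 12
t_7 = 1·12 + -1·17 + 2·3 + 2·-2 = -3
t_8 = 1·-3 + -1·12 + 2·17 + 2·3 = 25
t_9 = 1·25 + -1·-3 + 2·12 + 2·17 = 86
t_10 = 1·86 + -1·25 + 2·-3 + 2·12 = 79
t_11 = 1·79 + -1·86 + 2·25 + 2·-3 = 37
t_12 = 1·37 + -1·79 + 2·86 + 2·25 = 180
t_13 = 1·180 + -1·37 + 2·79 + 2·86 = 473
t_14 = 1·473 + -1·180 + 2·37 + 2·79 = 525
t_15 = 1·525 + -1·473 + 2·180 + 2·37 = 486
t_16 = 1·486 + -1·525 + 2·473 + 2·180 = 1267
t_17 = 1·1267 + -1·486 + 2·525 + 2·473 = 2777
t_18 = 1·2777 + -1·1267 + 2·486 + 2·525 = 3532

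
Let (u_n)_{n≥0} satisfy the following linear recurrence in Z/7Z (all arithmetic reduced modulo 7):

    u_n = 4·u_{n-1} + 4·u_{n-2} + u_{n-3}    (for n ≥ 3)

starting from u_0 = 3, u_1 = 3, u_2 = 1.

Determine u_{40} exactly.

u_3 = 4·1 + 4·3 + 1·3 = 5
u_4 = 4·5 + 4·1 + 1·3 = 6
u_5 = 4·6 + 4·5 + 1·1 = 3
u_6 = 4·3 + 4·6 + 1·5 = 6
u_7 = 4·6 + 4·3 + 1·6 = 0
u_8 = 4·0 + 4·6 + 1·3 = 6
u_9 = 4·6 + 4·0 + 1·6 = 2
u_10 = 4·2 + 4·6 + 1·0 = 4
u_11 = 4·4 + 4·2 + 1·6 = 2
u_12 = 4·2 + 4·4 + 1·2 = 5
u_13 = 4·5 + 4·2 + 1·4 = 4
u_14 = 4·4 + 4·5 + 1·2 = 3
u_15 = 4·3 + 4·4 + 1·5 = 5
u_16 = 4·5 + 4·3 + 1·4 = 1
u_17 = 4·1 + 4·5 + 1·3 = 6
u_18 = 4·6 + 4·1 + 1·5 = 5
u_19 = 4·5 + 4·6 + 1·1 = 3
u_20 = 4·3 + 4·5 + 1·6 = 3
u_21 = 4·3 + 4·3 + 1·5 = 1
(u_19, u_20, u_21) = (3, 3, 1) = (u_0, u_1, u_2), so the sequence has period 19.
40 ≡ 2 (mod 19), hence u_40 = u_2 = 1.

1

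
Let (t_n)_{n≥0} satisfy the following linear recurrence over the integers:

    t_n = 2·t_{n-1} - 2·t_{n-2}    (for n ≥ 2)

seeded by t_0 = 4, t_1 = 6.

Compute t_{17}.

t_2 = 2·6 + -2·4 = 4
t_3 = 2·4 + -2·6 = -4
t_4 = 2·-4 + -2·4 = -16
t_5 = 2·-16 + -2·-4 = -24
t_6 = 2·-24 + -2·-16 = -16
t_7 = 2·-16 + -2·-24 = 16
t_8 = 2·16 + -2·-16 = 64
t_9 = 2·64 + -2·16 = 96
t_10 = 2·96 + -2·64 = 64
t_11 = 2·64 + -2·96 = -64
t_12 = 2·-64 + -2·64 = -256
t_13 = 2·-256 + -2·-64 = -384
t_14 = 2·-384 + -2·-256 = -256
t_15 = 2·-256 + -2·-384 = 256
t_16 = 2·256 + -2·-256 = 1024
t_17 = 2·1024 + -2·256 = 1536

1536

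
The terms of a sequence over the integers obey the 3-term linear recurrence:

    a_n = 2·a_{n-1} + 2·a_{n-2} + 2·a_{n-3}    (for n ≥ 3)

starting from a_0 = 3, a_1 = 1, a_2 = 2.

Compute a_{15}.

3993600

a_3 = 2·2 + 2·1 + 2·3 = 12
a_4 = 2·12 + 2·2 + 2·1 = 30
a_5 = 2·30 + 2·12 + 2·2 = 88
a_6 = 2·88 + 2·30 + 2·12 = 260
a_7 = 2·260 + 2·88 + 2·30 = 756
a_8 = 2·756 + 2·260 + 2·88 = 2208
a_9 = 2·2208 + 2·756 + 2·260 = 6448
a_10 = 2·6448 + 2·2208 + 2·756 = 18824
a_11 = 2·18824 + 2·6448 + 2·2208 = 54960
a_12 = 2·54960 + 2·18824 + 2·6448 = 160464
a_13 = 2·160464 + 2·54960 + 2·18824 = 468496
a_14 = 2·468496 + 2·160464 + 2·54960 = 1367840
a_15 = 2·1367840 + 2·468496 + 2·160464 = 3993600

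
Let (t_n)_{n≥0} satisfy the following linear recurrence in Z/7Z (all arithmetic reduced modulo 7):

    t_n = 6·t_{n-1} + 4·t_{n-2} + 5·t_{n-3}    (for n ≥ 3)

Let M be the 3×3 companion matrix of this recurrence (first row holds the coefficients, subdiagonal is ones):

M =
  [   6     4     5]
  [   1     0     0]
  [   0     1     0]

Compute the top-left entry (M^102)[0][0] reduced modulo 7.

(M^102)[0][0] is the top entry after applying M 102 times to the unit state (1, 0, 0). Equivalently it is h_{104} for the auxiliary sequence (h_n) obeying the same recurrence with h_2 = 1 and h_i = 0 for 0 ≤ i < 2:
h_3 = 6·1 + 4·0 + 5·0 = 6
h_4 = 6·6 + 4·1 + 5·0 = 5
h_5 = 6·5 + 4·6 + 5·1 = 3
h_6 = 6·3 + 4·5 + 5·6 = 5
h_7 = 6·5 + 4·3 + 5·5 = 4
h_8 = 6·4 + 4·5 + 5·3 = 3
h_9 = 6·3 + 4·4 + 5·5 = 3
h_10 = 6·3 + 4·3 + 5·4 = 1
h_11 = 6·1 + 4·3 + 5·3 = 5
h_12 = 6·5 + 4·1 + 5·3 = 0
h_13 = 6·0 + 4·5 + 5·1 = 4
h_14 = 6·4 + 4·0 + 5·5 = 0
h_15 = 6·0 + 4·4 + 5·0 = 2
h_16 = 6·2 + 4·0 + 5·4 = 4
h_17 = 6·4 + 4·2 + 5·0 = 4
h_18 = 6·4 + 4·4 + 5·2 = 1
h_19 = 6·1 + 4·4 + 5·4 = 0
h_20 = 6·0 + 4·1 + 5·4 = 3
h_21 = 6·3 + 4·0 + 5·1 = 2
h_22 = 6·2 + 4·3 + 5·0 = 3
h_23 = 6·3 + 4·2 + 5·3 = 6
h_24 = 6·6 + 4·3 + 5·2 = 2
h_25 = 6·2 + 4·6 + 5·3 = 2
h_26 = 6·2 + 4·2 + 5·6 = 1
h_27 = 6·1 + 4·2 + 5·2 = 3
h_28 = 6·3 + 4·1 + 5·2 = 4
h_29 = 6·4 + 4·3 + 5·1 = 6
h_30 = 6·6 + 4·4 + 5·3 = 4
h_31 = 6·4 + 4·6 + 5·4 = 5
h_32 = 6·5 + 4·4 + 5·6 = 6
h_33 = 6·6 + 4·5 + 5·4 = 6
h_34 = 6·6 + 4·6 + 5·5 = 1
h_35 = 6·1 + 4·6 + 5·6 = 4
h_36 = 6·4 + 4·1 + 5·6 = 2
h_37 = 6·2 + 4·4 + 5·1 = 5
h_38 = 6·5 + 4·2 + 5·4 = 2
h_39 = 6·2 + 4·5 + 5·2 = 0
h_40 = 6·0 + 4·2 + 5·5 = 5
h_41 = 6·5 + 4·0 + 5·2 = 5
h_42 = 6·5 + 4·5 + 5·0 = 1
h_43 = 6·1 + 4·5 + 5·5 = 2
h_44 = 6·2 + 4·1 + 5·5 = 6
h_45 = 6·6 + 4·2 + 5·1 = 0
h_46 = 6·0 + 4·6 + 5·2 = 6
h_47 = 6·6 + 4·0 + 5·6 = 3
h_48 = 6·3 + 4·6 + 5·0 = 0
h_49 = 6·0 + 4·3 + 5·6 = 0
h_50 = 6·0 + 4·0 + 5·3 = 1
(h_48, h_49, h_50) = (0, 0, 1) = (h_0, h_1, h_2), so the sequence has period 48.
104 ≡ 8 (mod 48), hence h_104 = h_8 = 3.

3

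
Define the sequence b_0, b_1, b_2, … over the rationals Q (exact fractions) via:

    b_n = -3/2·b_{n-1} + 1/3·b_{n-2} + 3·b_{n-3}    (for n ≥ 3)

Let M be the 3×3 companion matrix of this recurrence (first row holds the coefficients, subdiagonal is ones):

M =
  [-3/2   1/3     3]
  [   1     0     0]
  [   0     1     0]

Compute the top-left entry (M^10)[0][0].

(M^10)[0][0] is the top entry after applying M 10 times to the unit state (1, 0, 0). Equivalently it is h_{12} for the auxiliary sequence (h_n) obeying the same recurrence with h_2 = 1 and h_i = 0 for 0 ≤ i < 2:
h_3 = -3/2·1 + 1/3·0 + 3·0 = -3/2
h_4 = -3/2·-3/2 + 1/3·1 + 3·0 = 31/12
h_5 = -3/2·31/12 + 1/3·-3/2 + 3·1 = -11/8
h_6 = -3/2·-11/8 + 1/3·31/12 + 3·-3/2 = -227/144
h_7 = -3/2·-227/144 + 1/3·-11/8 + 3·31/12 = 309/32
h_8 = -3/2·309/32 + 1/3·-227/144 + 3·-11/8 = -33065/1728
h_9 = -3/2·-33065/1728 + 1/3·309/32 + 3·-227/144 = 31325/1152
h_10 = -3/2·31325/1152 + 1/3·-33065/1728 + 3·309/32 = -377339/20736
h_11 = -3/2·-377339/20736 + 1/3·31325/1152 + 3·-33065/1728 = -290921/13824
h_12 = -3/2·-290921/13824 + 1/3·-377339/20736 + 3·31325/1152 = 26644111/248832

26644111/248832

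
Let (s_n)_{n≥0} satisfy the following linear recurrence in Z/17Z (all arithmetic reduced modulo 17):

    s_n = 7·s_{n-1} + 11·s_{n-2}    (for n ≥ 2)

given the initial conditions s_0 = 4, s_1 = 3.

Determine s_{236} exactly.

5

s_2 = 7·3 + 11·4 = 14
s_3 = 7·14 + 11·3 = 12
s_4 = 7·12 + 11·14 = 0
s_5 = 7·0 + 11·12 = 13
s_6 = 7·13 + 11·0 = 6
s_7 = 7·6 + 11·13 = 15
s_8 = 7·15 + 11·6 = 1
s_9 = 7·1 + 11·15 = 2
s_10 = 7·2 + 11·1 = 8
s_11 = 7·8 + 11·2 = 10
s_12 = 7·10 + 11·8 = 5
s_13 = 7·5 + 11·10 = 9
s_14 = 7·9 + 11·5 = 16
s_15 = 7·16 + 11·9 = 7
s_16 = 7·7 + 11·16 = 4
s_17 = 7·4 + 11·7 = 3
(s_16, s_17) = (4, 3) = (s_0, s_1), so the sequence has period 16.
236 ≡ 12 (mod 16), hence s_236 = s_12 = 5.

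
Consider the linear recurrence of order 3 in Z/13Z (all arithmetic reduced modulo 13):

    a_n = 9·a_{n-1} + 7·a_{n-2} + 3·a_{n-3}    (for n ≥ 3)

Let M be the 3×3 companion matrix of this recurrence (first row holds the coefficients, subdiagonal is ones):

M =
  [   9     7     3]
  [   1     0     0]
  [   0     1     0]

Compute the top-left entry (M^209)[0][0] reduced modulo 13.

(M^209)[0][0] is the top entry after applying M 209 times to the unit state (1, 0, 0). Equivalently it is h_{211} for the auxiliary sequence (h_n) obeying the same recurrence with h_2 = 1 and h_i = 0 for 0 ≤ i < 2:
h_3 = 9·1 + 7·0 + 3·0 = 9
h_4 = 9·9 + 7·1 + 3·0 = 10
h_5 = 9·10 + 7·9 + 3·1 = 0
h_6 = 9·0 + 7·10 + 3·9 = 6
h_7 = 9·6 + 7·0 + 3·10 = 6
h_8 = 9·6 + 7·6 + 3·0 = 5
h_9 = 9·5 + 7·6 + 3·6 = 1
h_10 = 9·1 + 7·5 + 3·6 = 10
h_11 = 9·10 + 7·1 + 3·5 = 8
h_12 = 9·8 + 7·10 + 3·1 = 2
h_13 = 9·2 + 7·8 + 3·10 = 0
h_14 = 9·0 + 7·2 + 3·8 = 12
h_15 = 9·12 + 7·0 + 3·2 = 10
h_16 = 9·10 + 7·12 + 3·0 = 5
h_17 = 9·5 + 7·10 + 3·12 = 8
h_18 = 9·8 + 7·5 + 3·10 = 7
h_19 = 9·7 + 7·8 + 3·5 = 4
h_20 = 9·4 + 7·7 + 3·8 = 5
h_21 = 9·5 + 7·4 + 3·7 = 3
h_22 = 9·3 + 7·5 + 3·4 = 9
h_23 = 9·9 + 7·3 + 3·5 = 0
h_24 = 9·0 + 7·9 + 3·3 = 7
h_25 = 9·7 + 7·0 + 3·9 = 12
h_26 = 9·12 + 7·7 + 3·0 = 1
h_27 = 9·1 + 7·12 + 3·7 = 10
h_28 = 9·10 + 7·1 + 3·12 = 3
h_29 = 9·3 + 7·10 + 3·1 = 9
h_30 = 9·9 + 7·3 + 3·10 = 2
h_31 = 9·2 + 7·9 + 3·3 = 12
h_32 = 9·12 + 7·2 + 3·9 = 6
h_33 = 9·6 + 7·12 + 3·2 = 1
h_34 = 9·1 + 7·6 + 3·12 = 9
h_35 = 9·9 + 7·1 + 3·6 = 2
h_36 = 9·2 + 7·9 + 3·1 = 6
h_37 = 9·6 + 7·2 + 3·9 = 4
h_38 = 9·4 + 7·6 + 3·2 = 6
h_39 = 9·6 + 7·4 + 3·6 = 9
h_40 = 9·9 + 7·6 + 3·4 = 5
h_41 = 9·5 + 7·9 + 3·6 = 9
h_42 = 9·9 + 7·5 + 3·9 = 0
h_43 = 9·0 + 7·9 + 3·5 = 0
h_44 = 9·0 + 7·0 + 3·9 = 1
(h_42, h_43, h_44) = (0, 0, 1) = (h_0, h_1, h_2), so the sequence has period 42.
211 ≡ 1 (mod 42), hence h_211 = h_1 = 0.

0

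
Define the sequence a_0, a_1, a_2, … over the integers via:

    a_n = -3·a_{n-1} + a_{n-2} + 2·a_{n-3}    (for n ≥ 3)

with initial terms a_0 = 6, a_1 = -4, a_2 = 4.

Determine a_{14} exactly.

a_3 = -3·4 + 1·-4 + 2·6 = -4
a_4 = -3·-4 + 1·4 + 2·-4 = 8
a_5 = -3·8 + 1·-4 + 2·4 = -20
a_6 = -3·-20 + 1·8 + 2·-4 = 60
a_7 = -3·60 + 1·-20 + 2·8 = -184
a_8 = -3·-184 + 1·60 + 2·-20 = 572
a_9 = -3·572 + 1·-184 + 2·60 = -1780
a_10 = -3·-1780 + 1·572 + 2·-184 = 5544
a_11 = -3·5544 + 1·-1780 + 2·572 = -17268
a_12 = -3·-17268 + 1·5544 + 2·-1780 = 53788
a_13 = -3·53788 + 1·-17268 + 2·5544 = -167544
a_14 = -3·-167544 + 1·53788 + 2·-17268 = 521884

521884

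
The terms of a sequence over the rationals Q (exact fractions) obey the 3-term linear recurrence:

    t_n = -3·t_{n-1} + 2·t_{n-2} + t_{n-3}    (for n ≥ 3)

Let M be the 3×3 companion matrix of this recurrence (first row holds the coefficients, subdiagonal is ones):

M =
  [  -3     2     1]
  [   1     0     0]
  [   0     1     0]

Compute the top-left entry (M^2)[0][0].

11

(M^2)[0][0] is the top entry after applying M 2 times to the unit state (1, 0, 0). Equivalently it is h_{4} for the auxiliary sequence (h_n) obeying the same recurrence with h_2 = 1 and h_i = 0 for 0 ≤ i < 2:
h_3 = -3·1 + 2·0 + 1·0 = -3
h_4 = -3·-3 + 2·1 + 1·0 = 11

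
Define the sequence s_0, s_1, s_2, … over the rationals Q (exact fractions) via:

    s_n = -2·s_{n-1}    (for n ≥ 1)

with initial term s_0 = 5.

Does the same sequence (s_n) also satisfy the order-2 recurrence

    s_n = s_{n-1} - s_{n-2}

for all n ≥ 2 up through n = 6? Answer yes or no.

Terms s_0..s_6: 5, -10, 20, -40, 80, -160, 320
n=2: candidate gives -15, actual s_2 = 20 ✗

no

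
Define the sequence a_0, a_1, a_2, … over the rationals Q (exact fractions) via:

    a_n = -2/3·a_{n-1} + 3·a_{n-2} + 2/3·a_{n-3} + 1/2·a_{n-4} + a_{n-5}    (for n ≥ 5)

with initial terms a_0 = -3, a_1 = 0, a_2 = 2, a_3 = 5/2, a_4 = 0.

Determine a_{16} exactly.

-3101828153/531441

a_5 = -2/3·0 + 3·5/2 + 2/3·2 + 1/2·0 + 1·-3 = 35/6
a_6 = -2/3·35/6 + 3·0 + 2/3·5/2 + 1/2·2 + 1·0 = -11/9
a_7 = -2/3·-11/9 + 3·35/6 + 2/3·0 + 1/2·5/2 + 1·2 = 2329/108
a_8 = -2/3·2329/108 + 3·-11/9 + 2/3·35/6 + 1/2·0 + 1·5/2 = -944/81
a_9 = -2/3·-944/81 + 3·2329/108 + 2/3·-11/9 + 1/2·35/6 + 1·0 = 36239/486
a_10 = -2/3·36239/486 + 3·-944/81 + 2/3·2329/108 + 1/2·-11/9 + 1·35/6 = -94879/1458
a_11 = -2/3·-94879/1458 + 3·36239/486 + 2/3·-944/81 + 1/2·2329/108 + 1·-11/9 = 4704173/17496
a_12 = -2/3·4704173/17496 + 3·-94879/1458 + 2/3·36239/486 + 1/2·-944/81 + 1·2329/108 = -2027504/6561
a_13 = -2/3·-2027504/6561 + 3·4704173/17496 + 2/3·-94879/1458 + 1/2·36239/486 + 1·-944/81 = 156657029/157464
a_14 = -2/3·156657029/157464 + 3·-2027504/6561 + 2/3·4704173/17496 + 1/2·-94879/1458 + 1·36239/486 = -323362949/236196
a_15 = -2/3·-323362949/236196 + 3·156657029/157464 + 2/3·-2027504/6561 + 1/2·4704173/17496 + 1·-94879/1458 = 10659055243/2834352
a_16 = -2/3·10659055243/2834352 + 3·-323362949/236196 + 2/3·156657029/157464 + 1/2·-2027504/6561 + 1·4704173/17496 = -3101828153/531441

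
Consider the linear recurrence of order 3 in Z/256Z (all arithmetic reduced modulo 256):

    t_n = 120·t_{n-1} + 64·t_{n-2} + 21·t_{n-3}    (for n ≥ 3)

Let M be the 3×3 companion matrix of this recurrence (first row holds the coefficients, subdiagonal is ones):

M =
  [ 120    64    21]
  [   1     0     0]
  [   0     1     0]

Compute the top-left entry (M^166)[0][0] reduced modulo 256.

(M^166)[0][0] is the top entry after applying M 166 times to the unit state (1, 0, 0). Equivalently it is h_{168} for the auxiliary sequence (h_n) obeying the same recurrence with h_2 = 1 and h_i = 0 for 0 ≤ i < 2:
h_3 = 120·1 + 64·0 + 21·0 = 120
h_4 = 120·120 + 64·1 + 21·0 = 128
h_5 = 120·128 + 64·120 + 21·1 = 21
h_6 = 120·21 + 64·128 + 21·120 = 176
h_7 = 120·176 + 64·21 + 21·128 = 64
h_8 = 120·64 + 64·176 + 21·21 = 185
Continuing the recurrence:
  h_9 = 40;  h_10 = 64;  h_11 = 45;  h_12 = 96;  h_13 = 128;  h_14 = 177
  h_15 = 216;  h_16 = 0;  h_17 = 133;  h_18 = 16;  h_19 = 192;  h_20 = 233
  h_21 = 136;  h_22 = 192;  h_23 = 29;  h_24 = 192;  h_25 = 0;  h_26 = 97
  h_27 = 56;  h_28 = 128;  h_29 = 245;  h_30 = 112;  h_31 = 64;  h_32 = 25
  h_33 = 232;  h_34 = 64;  h_35 = 13;  h_36 = 32;  h_37 = 128;  h_38 = 17
  h_39 = 152;  h_40 = 0;  h_41 = 101;  h_42 = 208;  h_43 = 192;  h_44 = 73
  h_45 = 72;  h_46 = 192;  h_47 = 253;  h_48 = 128;  h_49 = 0;  h_50 = 193
  h_51 = 248;  h_52 = 128;  h_53 = 213;  h_54 = 48;  h_55 = 64;  h_56 = 121
  h_57 = 168;  h_58 = 64;  h_59 = 237;  h_60 = 224;  h_61 = 128;  h_62 = 113
  h_63 = 88;  h_64 = 0;  h_65 = 69;  h_66 = 144;  h_67 = 192;  h_68 = 169
  h_69 = 8;  h_70 = 192;  h_71 = 221;  h_72 = 64;  h_73 = 0;  h_74 = 33
  h_75 = 184;  h_76 = 128;  h_77 = 181;  h_78 = 240;  h_79 = 64;  h_80 = 217
  h_81 = 104;  h_82 = 64;  h_83 = 205;  h_84 = 160;  h_85 = 128;  h_86 = 209
  h_87 = 24;  h_88 = 0;  h_89 = 37;  h_90 = 80;  h_91 = 192;  h_92 = 9
  h_93 = 200;  h_94 = 192;  h_95 = 189;  h_96 = 0;  h_97 = 0;  h_98 = 129
  h_99 = 120;  h_100 = 128;  h_101 = 149;  h_102 = 176;  h_103 = 64;  h_104 = 57
  h_105 = 40;  h_106 = 64;  h_107 = 173;  h_108 = 96;  h_109 = 128;  h_110 = 49
  h_111 = 216;  h_112 = 0;  h_113 = 5;  h_114 = 16;  h_115 = 192;  h_116 = 105
  h_117 = 136;  h_118 = 192;  h_119 = 157;  h_120 = 192;  h_121 = 0;  h_122 = 225
  h_123 = 56;  h_124 = 128;  h_125 = 117;  h_126 = 112;  h_127 = 64;  h_128 = 153
  h_129 = 232;  h_130 = 64;  h_131 = 141;  h_132 = 32;  h_133 = 128;  h_134 = 145
  h_135 = 152;  h_136 = 0;  h_137 = 229;  h_138 = 208;  h_139 = 192;  h_140 = 201
  h_141 = 72;  h_142 = 192;  h_143 = 125;  h_144 = 128;  h_145 = 0;  h_146 = 65
  h_147 = 248;  h_148 = 128;  h_149 = 85;  h_150 = 48;  h_151 = 64;  h_152 = 249
  h_153 = 168;  h_154 = 64;  h_155 = 109;  h_156 = 224;  h_157 = 128;  h_158 = 241
  h_159 = 88;  h_160 = 0;  h_161 = 197;  h_162 = 144;  h_163 = 192;  h_164 = 41
  h_165 = 8;  h_166 = 192
h_167 = 120·192 + 64·8 + 21·41 = 93
h_168 = 120·93 + 64·192 + 21·8 = 64

64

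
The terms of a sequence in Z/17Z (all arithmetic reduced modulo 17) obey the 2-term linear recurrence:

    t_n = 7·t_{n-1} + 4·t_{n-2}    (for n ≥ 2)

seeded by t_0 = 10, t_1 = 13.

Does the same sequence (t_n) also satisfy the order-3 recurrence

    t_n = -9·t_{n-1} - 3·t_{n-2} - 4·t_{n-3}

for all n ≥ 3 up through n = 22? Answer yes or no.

yes

Terms t_0..t_22: 10, 13, 12, 0, 14, 13, 11, 10, 12, 5, 15, 6, 0, 7, 15, 14, 5, 6, 11, 16, 3, 0, 12
n=3: candidate gives 0, actual t_3 = 0 ✓
n=4: candidate gives 14, actual t_4 = 14 ✓
n=5: candidate gives 13, actual t_5 = 13 ✓
n=6: candidate gives 11, actual t_6 = 11 ✓
n=7: candidate gives 10, actual t_7 = 10 ✓
n=8: candidate gives 12, actual t_8 = 12 ✓
n=9: candidate gives 5, actual t_9 = 5 ✓
n=10: candidate gives 15, actual t_10 = 15 ✓
n=11: candidate gives 6, actual t_11 = 6 ✓
n=12: candidate gives 0, actual t_12 = 0 ✓
n=13: candidate gives 7, actual t_13 = 7 ✓
n=14: candidate gives 15, actual t_14 = 15 ✓
n=15: candidate gives 14, actual t_15 = 14 ✓
n=16: candidate gives 5, actual t_16 = 5 ✓
n=17: candidate gives 6, actual t_17 = 6 ✓
n=18: candidate gives 11, actual t_18 = 11 ✓
n=19: candidate gives 16, actual t_19 = 16 ✓
n=20: candidate gives 3, actual t_20 = 3 ✓
n=21: candidate gives 0, actual t_21 = 0 ✓
n=22: candidate gives 12, actual t_22 = 12 ✓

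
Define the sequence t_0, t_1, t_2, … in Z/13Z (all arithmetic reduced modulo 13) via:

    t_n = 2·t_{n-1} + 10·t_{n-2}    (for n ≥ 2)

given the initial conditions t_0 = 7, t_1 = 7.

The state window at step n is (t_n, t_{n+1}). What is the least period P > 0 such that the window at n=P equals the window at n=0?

42

n=0: window = (7, 7)
n=1: window = (7, 6)
n=2: window = (6, 4)
n=3: window = (4, 3)
n=4: window = (3, 7)
n=5: window = (7, 5)
n=6: window = (5, 2)
n=7: window = (2, 2)
n=8: window = (2, 11)
n=9: window = (11, 3)
n=10: window = (3, 12)
n=11: window = (12, 2)
n=12: window = (2, 7)
n=13: window = (7, 8)
n=14: window = (8, 8)
n=15: window = (8, 5)
n=16: window = (5, 12)
n=17: window = (12, 9)
n=18: window = (9, 8)
n=19: window = (8, 2)
n=20: window = (2, 6)
n=21: window = (6, 6)
n=22: window = (6, 7)
n=23: window = (7, 9)
n=24: window = (9, 10)
n=25: window = (10, 6)
n=26: window = (6, 8)
n=27: window = (8, 11)
n=28: window = (11, 11)
n=29: window = (11, 2)
n=30: window = (2, 10)
n=31: window = (10, 1)
n=32: window = (1, 11)
n=33: window = (11, 6)
n=34: window = (6, 5)
n=35: window = (5, 5)
n=36: window = (5, 8)
n=37: window = (8, 1)
n=38: window = (1, 4)
n=39: window = (4, 5)
n=40: window = (5, 11)
n=41: window = (11, 7)
n=42: window = (7, 7)
window at n=42 equals window at n=0 → period = 42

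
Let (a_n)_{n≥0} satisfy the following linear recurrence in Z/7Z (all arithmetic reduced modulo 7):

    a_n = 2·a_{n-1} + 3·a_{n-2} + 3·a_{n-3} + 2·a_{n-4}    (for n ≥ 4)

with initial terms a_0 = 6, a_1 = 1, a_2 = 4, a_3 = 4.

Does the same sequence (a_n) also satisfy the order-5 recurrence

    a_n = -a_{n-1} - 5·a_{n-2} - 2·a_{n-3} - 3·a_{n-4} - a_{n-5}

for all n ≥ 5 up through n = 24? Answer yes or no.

Terms a_0..a_24: 6, 1, 4, 4, 0, 5, 2, 6, 5, 2, 6, 3, 5, 6, 6, 2, 1, 3, 6, 0, 1, 5, 4, 5, 4
n=5: candidate gives 5, actual a_5 = 5 ✓
n=6: candidate gives 2, actual a_6 = 2 ✓
n=7: candidate gives 6, actual a_7 = 6 ✓
n=8: candidate gives 5, actual a_8 = 5 ✓
n=9: candidate gives 2, actual a_9 = 2 ✓
n=10: candidate gives 6, actual a_10 = 6 ✓
n=11: candidate gives 3, actual a_11 = 3 ✓
n=12: candidate gives 5, actual a_12 = 5 ✓
n=13: candidate gives 6, actual a_13 = 6 ✓
n=14: candidate gives 6, actual a_14 = 6 ✓
n=15: candidate gives 2, actual a_15 = 2 ✓
n=16: candidate gives 1, actual a_16 = 1 ✓
n=17: candidate gives 3, actual a_17 = 3 ✓
n=18: candidate gives 6, actual a_18 = 6 ✓
n=19: candidate gives 0, actual a_19 = 0 ✓
n=20: candidate gives 1, actual a_20 = 1 ✓
n=21: candidate gives 5, actual a_21 = 5 ✓
n=22: candidate gives 4, actual a_22 = 4 ✓
n=23: candidate gives 5, actual a_23 = 5 ✓
n=24: candidate gives 4, actual a_24 = 4 ✓

yes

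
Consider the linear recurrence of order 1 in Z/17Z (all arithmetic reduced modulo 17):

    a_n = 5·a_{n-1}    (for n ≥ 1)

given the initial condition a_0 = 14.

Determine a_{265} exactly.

15

a_1 = 5·14 = 2
a_2 = 5·2 = 10
a_3 = 5·10 = 16
a_4 = 5·16 = 12
a_5 = 5·12 = 9
a_6 = 5·9 = 11
a_7 = 5·11 = 4
a_8 = 5·4 = 3
a_9 = 5·3 = 15
a_10 = 5·15 = 7
a_11 = 5·7 = 1
a_12 = 5·1 = 5
a_13 = 5·5 = 8
a_14 = 5·8 = 6
a_15 = 5·6 = 13
a_16 = 5·13 = 14
(a_16) = (14) = (a_0), so the sequence has period 16.
265 ≡ 9 (mod 16), hence a_265 = a_9 = 15.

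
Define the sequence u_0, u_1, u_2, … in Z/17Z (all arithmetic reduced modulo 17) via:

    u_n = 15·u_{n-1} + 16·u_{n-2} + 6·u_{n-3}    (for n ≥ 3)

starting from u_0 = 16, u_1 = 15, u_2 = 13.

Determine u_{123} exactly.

u_3 = 15·13 + 16·15 + 6·16 = 4
u_4 = 15·4 + 16·13 + 6·15 = 1
u_5 = 15·1 + 16·4 + 6·13 = 4
u_6 = 15·4 + 16·1 + 6·4 = 15
u_7 = 15·15 + 16·4 + 6·1 = 6
u_8 = 15·6 + 16·15 + 6·4 = 14
u_9 = 15·14 + 16·6 + 6·15 = 5
u_10 = 15·5 + 16·14 + 6·6 = 12
u_11 = 15·12 + 16·5 + 6·14 = 4
u_12 = 15·4 + 16·12 + 6·5 = 10
u_13 = 15·10 + 16·4 + 6·12 = 14
u_14 = 15·14 + 16·10 + 6·4 = 3
u_15 = 15·3 + 16·14 + 6·10 = 6
u_16 = 15·6 + 16·3 + 6·14 = 1
u_17 = 15·1 + 16·6 + 6·3 = 10
u_18 = 15·10 + 16·1 + 6·6 = 15
u_19 = 15·15 + 16·10 + 6·1 = 0
u_20 = 15·0 + 16·15 + 6·10 = 11
u_21 = 15·11 + 16·0 + 6·15 = 0
u_22 = 15·0 + 16·11 + 6·0 = 6
u_23 = 15·6 + 16·0 + 6·11 = 3
u_24 = 15·3 + 16·6 + 6·0 = 5
u_25 = 15·5 + 16·3 + 6·6 = 6
u_26 = 15·6 + 16·5 + 6·3 = 1
u_27 = 15·1 + 16·6 + 6·5 = 5
u_28 = 15·5 + 16·1 + 6·6 = 8
u_29 = 15·8 + 16·5 + 6·1 = 2
u_30 = 15·2 + 16·8 + 6·5 = 1
u_31 = 15·1 + 16·2 + 6·8 = 10
u_32 = 15·10 + 16·1 + 6·2 = 8
u_33 = 15·8 + 16·10 + 6·1 = 14
u_34 = 15·14 + 16·8 + 6·10 = 7
u_35 = 15·7 + 16·14 + 6·8 = 3
u_36 = 15·3 + 16·7 + 6·14 = 3
u_37 = 15·3 + 16·3 + 6·7 = 16
u_38 = 15·16 + 16·3 + 6·3 = 0
u_39 = 15·0 + 16·16 + 6·3 = 2
u_40 = 15·2 + 16·0 + 6·16 = 7
u_41 = 15·7 + 16·2 + 6·0 = 1
u_42 = 15·1 + 16·7 + 6·2 = 3
u_43 = 15·3 + 16·1 + 6·7 = 1
u_44 = 15·1 + 16·3 + 6·1 = 1
u_45 = 15·1 + 16·1 + 6·3 = 15
u_46 = 15·15 + 16·1 + 6·1 = 9
u_47 = 15·9 + 16·15 + 6·1 = 7
u_48 = 15·7 + 16·9 + 6·15 = 16
u_49 = 15·16 + 16·7 + 6·9 = 15
u_50 = 15·15 + 16·16 + 6·7 = 13
(u_48, u_49, u_50) = (16, 15, 13) = (u_0, u_1, u_2), so the sequence has period 48.
123 ≡ 27 (mod 48), hence u_123 = u_27 = 5.

5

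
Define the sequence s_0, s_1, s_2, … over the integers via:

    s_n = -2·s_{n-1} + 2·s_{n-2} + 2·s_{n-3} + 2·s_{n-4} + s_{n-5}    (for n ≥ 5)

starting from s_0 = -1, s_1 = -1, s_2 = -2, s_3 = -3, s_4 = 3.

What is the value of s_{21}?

s_5 = -2·3 + 2·-3 + 2·-2 + 2·-1 + 1·-1 = -19
s_6 = -2·-19 + 2·3 + 2·-3 + 2·-2 + 1·-1 = 33
s_7 = -2·33 + 2·-19 + 2·3 + 2·-3 + 1·-2 = -106
s_8 = -2·-106 + 2·33 + 2·-19 + 2·3 + 1·-3 = 243
s_9 = -2·243 + 2·-106 + 2·33 + 2·-19 + 1·3 = -667
s_10 = -2·-667 + 2·243 + 2·-106 + 2·33 + 1·-19 = 1655
s_11 = -2·1655 + 2·-667 + 2·243 + 2·-106 + 1·33 = -4337
s_12 = -2·-4337 + 2·1655 + 2·-667 + 2·243 + 1·-106 = 11030
s_13 = -2·11030 + 2·-4337 + 2·1655 + 2·-667 + 1·243 = -28515
s_14 = -2·-28515 + 2·11030 + 2·-4337 + 2·1655 + 1·-667 = 73059
s_15 = -2·73059 + 2·-28515 + 2·11030 + 2·-4337 + 1·1655 = -188107
s_16 = -2·-188107 + 2·73059 + 2·-28515 + 2·11030 + 1·-4337 = 483025
s_17 = -2·483025 + 2·-188107 + 2·73059 + 2·-28515 + 1·11030 = -1242146
s_18 = -2·-1242146 + 2·483025 + 2·-188107 + 2·73059 + 1·-28515 = 3191731
s_19 = -2·3191731 + 2·-1242146 + 2·483025 + 2·-188107 + 1·73059 = -8204859
s_20 = -2·-8204859 + 2·3191731 + 2·-1242146 + 2·483025 + 1·-188107 = 21086831
s_21 = -2·21086831 + 2·-8204859 + 2·3191731 + 2·-1242146 + 1·483025 = -54201185

-54201185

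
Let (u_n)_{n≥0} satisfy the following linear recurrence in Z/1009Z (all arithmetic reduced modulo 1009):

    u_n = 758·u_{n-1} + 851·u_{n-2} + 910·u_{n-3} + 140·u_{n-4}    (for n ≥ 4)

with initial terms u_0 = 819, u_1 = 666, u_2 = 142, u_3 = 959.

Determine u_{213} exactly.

422

u_4 = 758·959 + 851·142 + 910·666 + 140·819 = 498
u_5 = 758·498 + 851·959 + 910·142 + 140·666 = 426
u_6 = 758·426 + 851·498 + 910·959 + 140·142 = 660
u_7 = 758·660 + 851·426 + 910·498 + 140·959 = 313
u_8 = 758·313 + 851·660 + 910·426 + 140·498 = 89
u_9 = 758·89 + 851·313 + 910·660 + 140·426 = 200
Continuing the recurrence:
  u_10 = 178;  u_11 = 100;  u_12 = 985;  u_13 = 602;  u_14 = 898;  u_15 = 580
  u_16 = 710;  u_17 = 985;  u_18 = 486;  u_19 = 679;  u_20 = 864;  u_21 = 737
  u_22 = 182;  u_23 = 764;  u_24 = 16;  u_25 = 794;  u_26 = 272;  u_27 = 444
  u_28 = 275;  u_29 = 550;  u_30 = 298;  u_31 = 371;  u_32 = 240;  u_33 = 279
  u_34 = 969;  u_35 = 192;  u_36 = 431;  u_37 = 358;  u_38 = 65;  u_39 = 124
  u_40 = 657;  u_41 = 446;  u_42 = 25;  u_43 = 690;  u_44 = 847;  u_45 = 688
  u_46 = 997;  u_47 = 892;  u_48 = 2;  u_49 = 466;  u_50 = 584;  u_51 = 325
  u_52 = 261;  u_53 = 544;  u_54 = 955;  u_55 = 740;  u_56 = 213;  u_57 = 924
  u_58 = 698;  u_59 = 456;  u_60 = 160;  u_61 = 518;  u_62 = 196;  u_63 = 707
  u_64 = 817;  u_65 = 701;  u_66 = 515;  u_67 = 54;  u_68 = 507;  u_69 = 158
  u_70 = 467;  u_71 = 842;  u_72 = 262;  u_73 = 78;  u_74 = 759;  u_75 = 99
  u_76 = 222;  u_77 = 630;  u_78 = 117;  u_79 = 199;  u_80 = 166;  u_81 = 482
  u_82 = 819;  u_83 = 113;  u_84 = 386;  u_85 = 811;  u_86 = 364;  u_87 = 264
  u_88 = 316;  u_89 = 872;  u_90 = 202;  u_91 = 836;  u_92 = 698;  u_93 = 632
  u_94 = 489;  u_95 = 909;  u_96 = 143;  u_97 = 805;  u_98 = 16;  u_99 = 59
  u_100 = 681;  u_101 = 484;  u_102 = 396;  u_103 = 70;  u_104 = 583;  u_105 = 315
  u_106 = 429;  u_107 = 470;  u_108 = 898;  u_109 = 635;  u_110 = 835;  u_111 = 962
  u_112 = 235;  u_113 = 81;  u_114 = 525;  u_115 = 139;  u_116 = 879;  u_117 = 303
  u_118 = 190;  u_119 = 333;  u_120 = 649;  u_121 = 816;  u_122 = 74;  u_123 = 343
  u_124 = 74;  u_125 = 849;  u_126 = 835;  u_127 = 676;  u_128 = 51;  u_129 = 333
  u_130 = 713;  u_131 = 283;  u_132 = 358;  u_133 = 883;  u_134 = 451;  u_135 = 686
  u_136 = 770;  u_137 = 302;  u_138 = 573;  u_139 = 810;  u_140 = 993;  u_141 = 831
  u_142 = 822;  u_143 = 353;  u_144 = 721;  u_145 = 17;  u_146 = 290;  u_147 = 438
  u_148 = 3;  u_149 = 577;  u_150 = 260;  u_151 = 452;  u_152 = 655;  u_153 = 839
  u_154 = 453;  u_155 = 384;  u_156 = 103;  u_157 = 214;  u_158 = 821;  u_159 = 435
  u_160 = 527;  u_161 = 933;  u_162 = 622;  u_163 = 828;  u_164 = 207;  u_165 = 278
  u_166 = 497;  u_167 = 413;  u_168 = 889;  u_169 = 997;  u_170 = 215;  u_171 = 478
  u_172 = 961;  u_173 = 333;  u_174 = 616;  u_175 = 657;  u_176 = 778;  u_177 = 351
  u_178 = 873;  u_179 = 699;  u_180 = 930;  u_181 = 243;  u_182 = 472;  u_183 = 274
  u_184 = 126;  u_185 = 157;  u_186 = 828;  u_187 = 97;  u_188 = 294;  u_189 = 220
  u_190 = 609;  u_191 = 673;  u_192 = 431;  u_193 = 172;  u_194 = 191;  u_195 = 650
  u_196 = 325;  u_197 = 498;  u_198 = 959;  u_199 = 763;  u_200 = 259;  u_201 = 97
  u_202 = 517;  u_203 = 662;  u_204 = 789;  u_205 = 804;  u_206 = 229;  u_207 = 579
  u_208 = 703;  u_209 = 547;  u_210 = 816;  u_211 = 723
u_212 = 758·723 + 851·816 + 910·547 + 140·703 = 242
u_213 = 758·242 + 851·723 + 910·816 + 140·547 = 422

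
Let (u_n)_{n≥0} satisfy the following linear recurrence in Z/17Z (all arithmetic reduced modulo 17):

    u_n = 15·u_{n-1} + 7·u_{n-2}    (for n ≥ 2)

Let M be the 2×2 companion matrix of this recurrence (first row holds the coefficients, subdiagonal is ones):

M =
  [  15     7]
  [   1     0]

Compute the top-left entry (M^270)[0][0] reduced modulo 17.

5

(M^270)[0][0] is the top entry after applying M 270 times to the unit state (1, 0). Equivalently it is h_{271} for the auxiliary sequence (h_n) obeying the same recurrence with h_1 = 1 and h_i = 0 for 0 ≤ i < 1:
h_2 = 15·1 + 7·0 = 15
h_3 = 15·15 + 7·1 = 11
h_4 = 15·11 + 7·15 = 15
h_5 = 15·15 + 7·11 = 13
h_6 = 15·13 + 7·15 = 11
h_7 = 15·11 + 7·13 = 1
h_8 = 15·1 + 7·11 = 7
h_9 = 15·7 + 7·1 = 10
h_10 = 15·10 + 7·7 = 12
h_11 = 15·12 + 7·10 = 12
h_12 = 15·12 + 7·12 = 9
h_13 = 15·9 + 7·12 = 15
h_14 = 15·15 + 7·9 = 16
h_15 = 15·16 + 7·15 = 5
h_16 = 15·5 + 7·16 = 0
h_17 = 15·0 + 7·5 = 1
(h_16, h_17) = (0, 1) = (h_0, h_1), so the sequence has period 16.
271 ≡ 15 (mod 16), hence h_271 = h_15 = 5.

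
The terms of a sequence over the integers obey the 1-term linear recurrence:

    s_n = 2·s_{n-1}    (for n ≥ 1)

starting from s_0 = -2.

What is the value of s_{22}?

s_1 = 2·-2 = -4
s_2 = 2·-4 = -8
s_3 = 2·-8 = -16
s_4 = 2·-16 = -32
s_5 = 2·-32 = -64
s_6 = 2·-64 = -128
s_7 = 2·-128 = -256
s_8 = 2·-256 = -512
s_9 = 2·-512 = -1024
s_10 = 2·-1024 = -2048
s_11 = 2·-2048 = -4096
s_12 = 2·-4096 = -8192
s_13 = 2·-8192 = -16384
s_14 = 2·-16384 = -32768
s_15 = 2·-32768 = -65536
s_16 = 2·-65536 = -131072
s_17 = 2·-131072 = -262144
s_18 = 2·-262144 = -524288
s_19 = 2·-524288 = -1048576
s_20 = 2·-1048576 = -2097152
s_21 = 2·-2097152 = -4194304
s_22 = 2·-4194304 = -8388608

-8388608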